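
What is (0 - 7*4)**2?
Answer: 784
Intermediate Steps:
(0 - 7*4)**2 = (0 - 28)**2 = (-28)**2 = 784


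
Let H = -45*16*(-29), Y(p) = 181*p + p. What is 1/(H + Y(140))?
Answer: 1/46360 ≈ 2.1570e-5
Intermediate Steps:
Y(p) = 182*p
H = 20880 (H = -720*(-29) = 20880)
1/(H + Y(140)) = 1/(20880 + 182*140) = 1/(20880 + 25480) = 1/46360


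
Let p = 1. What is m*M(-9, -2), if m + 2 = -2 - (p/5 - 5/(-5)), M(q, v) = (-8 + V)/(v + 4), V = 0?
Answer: 104/5 ≈ 20.800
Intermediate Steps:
M(q, v) = -8/(4 + v) (M(q, v) = (-8 + 0)/(v + 4) = -8/(4 + v))
m = -26/5 (m = -2 + (-2 - (1/5 - 5/(-5))) = -2 + (-2 - (1*(1/5) - 5*(-1/5))) = -2 + (-2 - (1/5 + 1)) = -2 + (-2 - 1*6/5) = -2 + (-2 - 6/5) = -2 - 16/5 = -26/5 ≈ -5.2000)
m*M(-9, -2) = -(-208)/(5*(4 - 2)) = -(-208)/(5*2) = -26/5*(-4) = 104/5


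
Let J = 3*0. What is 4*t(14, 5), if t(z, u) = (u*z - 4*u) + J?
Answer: 200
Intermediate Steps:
J = 0
t(z, u) = -4*u + u*z (t(z, u) = (u*z - 4*u) + 0 = (-4*u + u*z) + 0 = -4*u + u*z)
4*t(14, 5) = 4*(5*(-4 + 14)) = 4*(5*10) = 4*50 = 200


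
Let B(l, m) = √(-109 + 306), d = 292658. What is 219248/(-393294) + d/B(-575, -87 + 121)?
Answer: -109624/196647 + 292658*√197/197 ≈ 20850.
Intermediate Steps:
B(l, m) = √197
219248/(-393294) + d/B(-575, -87 + 121) = 219248/(-393294) + 292658/(√197) = 219248*(-1/393294) + 292658*(√197/197) = -109624/196647 + 292658*√197/197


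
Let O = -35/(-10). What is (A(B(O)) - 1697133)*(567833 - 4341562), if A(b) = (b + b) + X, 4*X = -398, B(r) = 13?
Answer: 12809594776077/2 ≈ 6.4048e+12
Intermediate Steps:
O = 7/2 (O = -35*(-⅒) = 7/2 ≈ 3.5000)
X = -199/2 (X = (¼)*(-398) = -199/2 ≈ -99.500)
A(b) = -199/2 + 2*b (A(b) = (b + b) - 199/2 = 2*b - 199/2 = -199/2 + 2*b)
(A(B(O)) - 1697133)*(567833 - 4341562) = ((-199/2 + 2*13) - 1697133)*(567833 - 4341562) = ((-199/2 + 26) - 1697133)*(-3773729) = (-147/2 - 1697133)*(-3773729) = -3394413/2*(-3773729) = 12809594776077/2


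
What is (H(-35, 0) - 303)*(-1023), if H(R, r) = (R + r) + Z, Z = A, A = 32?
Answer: 313038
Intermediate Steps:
Z = 32
H(R, r) = 32 + R + r (H(R, r) = (R + r) + 32 = 32 + R + r)
(H(-35, 0) - 303)*(-1023) = ((32 - 35 + 0) - 303)*(-1023) = (-3 - 303)*(-1023) = -306*(-1023) = 313038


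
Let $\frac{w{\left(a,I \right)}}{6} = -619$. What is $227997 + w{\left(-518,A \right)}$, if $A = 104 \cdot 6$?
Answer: $224283$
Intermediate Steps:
$A = 624$
$w{\left(a,I \right)} = -3714$ ($w{\left(a,I \right)} = 6 \left(-619\right) = -3714$)
$227997 + w{\left(-518,A \right)} = 227997 - 3714 = 224283$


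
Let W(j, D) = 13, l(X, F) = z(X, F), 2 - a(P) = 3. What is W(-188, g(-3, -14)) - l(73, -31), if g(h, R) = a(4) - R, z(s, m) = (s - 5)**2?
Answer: -4611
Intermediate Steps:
a(P) = -1 (a(P) = 2 - 1*3 = 2 - 3 = -1)
z(s, m) = (-5 + s)**2
l(X, F) = (-5 + X)**2
g(h, R) = -1 - R
W(-188, g(-3, -14)) - l(73, -31) = 13 - (-5 + 73)**2 = 13 - 1*68**2 = 13 - 1*4624 = 13 - 4624 = -4611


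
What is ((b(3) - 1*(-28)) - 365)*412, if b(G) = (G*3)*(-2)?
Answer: -146260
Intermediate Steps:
b(G) = -6*G (b(G) = (3*G)*(-2) = -6*G)
((b(3) - 1*(-28)) - 365)*412 = ((-6*3 - 1*(-28)) - 365)*412 = ((-18 + 28) - 365)*412 = (10 - 365)*412 = -355*412 = -146260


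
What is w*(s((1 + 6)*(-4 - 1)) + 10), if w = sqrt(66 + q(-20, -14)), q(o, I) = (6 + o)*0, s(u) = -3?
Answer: 7*sqrt(66) ≈ 56.868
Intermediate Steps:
q(o, I) = 0
w = sqrt(66) (w = sqrt(66 + 0) = sqrt(66) ≈ 8.1240)
w*(s((1 + 6)*(-4 - 1)) + 10) = sqrt(66)*(-3 + 10) = sqrt(66)*7 = 7*sqrt(66)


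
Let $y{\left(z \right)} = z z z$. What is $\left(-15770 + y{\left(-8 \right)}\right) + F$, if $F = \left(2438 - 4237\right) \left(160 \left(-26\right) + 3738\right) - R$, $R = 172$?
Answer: $742724$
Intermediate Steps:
$y{\left(z \right)} = z^{3}$ ($y{\left(z \right)} = z^{2} z = z^{3}$)
$F = 759006$ ($F = \left(2438 - 4237\right) \left(160 \left(-26\right) + 3738\right) - 172 = - 1799 \left(-4160 + 3738\right) - 172 = \left(-1799\right) \left(-422\right) - 172 = 759178 - 172 = 759006$)
$\left(-15770 + y{\left(-8 \right)}\right) + F = \left(-15770 + \left(-8\right)^{3}\right) + 759006 = \left(-15770 - 512\right) + 759006 = -16282 + 759006 = 742724$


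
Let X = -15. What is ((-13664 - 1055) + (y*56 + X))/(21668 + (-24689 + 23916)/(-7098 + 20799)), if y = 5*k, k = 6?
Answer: -178852854/296872495 ≈ -0.60246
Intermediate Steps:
y = 30 (y = 5*6 = 30)
((-13664 - 1055) + (y*56 + X))/(21668 + (-24689 + 23916)/(-7098 + 20799)) = ((-13664 - 1055) + (30*56 - 15))/(21668 + (-24689 + 23916)/(-7098 + 20799)) = (-14719 + (1680 - 15))/(21668 - 773/13701) = (-14719 + 1665)/(21668 - 773*1/13701) = -13054/(21668 - 773/13701) = -13054/296872495/13701 = -13054*13701/296872495 = -178852854/296872495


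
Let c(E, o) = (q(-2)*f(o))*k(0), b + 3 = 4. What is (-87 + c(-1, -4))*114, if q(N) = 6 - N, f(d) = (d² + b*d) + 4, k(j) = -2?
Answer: -39102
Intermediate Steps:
b = 1 (b = -3 + 4 = 1)
f(d) = 4 + d + d² (f(d) = (d² + 1*d) + 4 = (d² + d) + 4 = (d + d²) + 4 = 4 + d + d²)
c(E, o) = -64 - 16*o - 16*o² (c(E, o) = ((6 - 1*(-2))*(4 + o + o²))*(-2) = ((6 + 2)*(4 + o + o²))*(-2) = (8*(4 + o + o²))*(-2) = (32 + 8*o + 8*o²)*(-2) = -64 - 16*o - 16*o²)
(-87 + c(-1, -4))*114 = (-87 + (-64 - 16*(-4) - 16*(-4)²))*114 = (-87 + (-64 + 64 - 16*16))*114 = (-87 + (-64 + 64 - 256))*114 = (-87 - 256)*114 = -343*114 = -39102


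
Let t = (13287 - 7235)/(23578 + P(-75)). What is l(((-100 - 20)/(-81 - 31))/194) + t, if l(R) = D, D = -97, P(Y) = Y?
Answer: -2273739/23503 ≈ -96.743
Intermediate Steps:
t = 6052/23503 (t = (13287 - 7235)/(23578 - 75) = 6052/23503 ≈ 0.25750)
l(R) = -97
l(((-100 - 20)/(-81 - 31))/194) + t = -97 + 6052/23503 = -2273739/23503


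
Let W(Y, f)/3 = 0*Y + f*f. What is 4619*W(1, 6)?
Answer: 498852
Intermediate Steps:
W(Y, f) = 3*f**2 (W(Y, f) = 3*(0*Y + f*f) = 3*(0 + f**2) = 3*f**2)
4619*W(1, 6) = 4619*(3*6**2) = 4619*(3*36) = 4619*108 = 498852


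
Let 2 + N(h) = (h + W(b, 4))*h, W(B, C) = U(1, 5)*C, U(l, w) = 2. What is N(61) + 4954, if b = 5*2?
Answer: 9161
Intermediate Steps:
b = 10
W(B, C) = 2*C
N(h) = -2 + h*(8 + h) (N(h) = -2 + (h + 2*4)*h = -2 + (h + 8)*h = -2 + (8 + h)*h = -2 + h*(8 + h))
N(61) + 4954 = (-2 + 61² + 8*61) + 4954 = (-2 + 3721 + 488) + 4954 = 4207 + 4954 = 9161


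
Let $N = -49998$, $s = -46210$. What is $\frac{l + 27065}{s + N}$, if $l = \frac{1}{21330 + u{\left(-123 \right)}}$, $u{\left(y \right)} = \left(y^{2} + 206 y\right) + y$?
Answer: $- \frac{297660871}{1058095584} \approx -0.28132$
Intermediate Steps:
$u{\left(y \right)} = y^{2} + 207 y$
$l = \frac{1}{10998}$ ($l = \frac{1}{21330 - 123 \left(207 - 123\right)} = \frac{1}{21330 - 10332} = \frac{1}{10998} \approx 9.0926 \cdot 10^{-5}$)
$\frac{l + 27065}{s + N} = \frac{\frac{1}{10998} + 27065}{-46210 - 49998} = \frac{297660871}{10998 \left(-96208\right)} = \frac{297660871}{10998} \left(- \frac{1}{96208}\right) = - \frac{297660871}{1058095584}$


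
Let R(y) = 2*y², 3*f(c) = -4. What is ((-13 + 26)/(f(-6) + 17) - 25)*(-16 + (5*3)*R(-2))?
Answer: -118144/47 ≈ -2513.7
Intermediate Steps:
f(c) = -4/3 (f(c) = (⅓)*(-4) = -4/3)
((-13 + 26)/(f(-6) + 17) - 25)*(-16 + (5*3)*R(-2)) = ((-13 + 26)/(-4/3 + 17) - 25)*(-16 + (5*3)*(2*(-2)²)) = (13/(47/3) - 25)*(-16 + 15*(2*4)) = (13*(3/47) - 25)*(-16 + 15*8) = (39/47 - 25)*(-16 + 120) = -1136/47*104 = -118144/47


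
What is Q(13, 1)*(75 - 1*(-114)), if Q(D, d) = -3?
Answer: -567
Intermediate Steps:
Q(13, 1)*(75 - 1*(-114)) = -3*(75 - 1*(-114)) = -3*(75 + 114) = -3*189 = -567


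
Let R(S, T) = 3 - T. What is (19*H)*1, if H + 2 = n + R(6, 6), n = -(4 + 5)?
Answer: -266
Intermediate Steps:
n = -9 (n = -1*9 = -9)
H = -14 (H = -2 + (-9 + (3 - 1*6)) = -2 + (-9 + (3 - 6)) = -2 + (-9 - 3) = -2 - 12 = -14)
(19*H)*1 = (19*(-14))*1 = -266*1 = -266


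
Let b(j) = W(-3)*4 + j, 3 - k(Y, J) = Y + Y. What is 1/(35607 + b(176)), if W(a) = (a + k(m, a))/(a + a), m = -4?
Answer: 3/107333 ≈ 2.7950e-5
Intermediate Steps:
k(Y, J) = 3 - 2*Y (k(Y, J) = 3 - (Y + Y) = 3 - 2*Y)
W(a) = (11 + a)/(2*a) (W(a) = (a + (3 - 2*(-4)))/(a + a) = (a + (3 + 8))/((2*a)) = (a + 11)*(1/(2*a)) = (11 + a)*(1/(2*a)) = (11 + a)/(2*a))
b(j) = -16/3 + j (b(j) = ((½)*(11 - 3)/(-3))*4 + j = ((½)*(-⅓)*8)*4 + j = -4/3*4 + j = -16/3 + j)
1/(35607 + b(176)) = 1/(35607 + (-16/3 + 176)) = 1/(35607 + 512/3) = 1/(107333/3) = 3/107333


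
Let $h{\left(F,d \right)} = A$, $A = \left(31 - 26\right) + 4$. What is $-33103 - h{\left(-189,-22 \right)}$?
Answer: $-33112$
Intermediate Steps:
$A = 9$ ($A = 5 + 4 = 9$)
$h{\left(F,d \right)} = 9$
$-33103 - h{\left(-189,-22 \right)} = -33103 - 9 = -33112$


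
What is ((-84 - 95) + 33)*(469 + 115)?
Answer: -85264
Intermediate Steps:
((-84 - 95) + 33)*(469 + 115) = (-179 + 33)*584 = -146*584 = -85264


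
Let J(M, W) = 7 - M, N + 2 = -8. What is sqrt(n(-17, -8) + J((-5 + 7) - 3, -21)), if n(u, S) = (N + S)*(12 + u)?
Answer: 7*sqrt(2) ≈ 9.8995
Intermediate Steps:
N = -10 (N = -2 - 8 = -10)
n(u, S) = (-10 + S)*(12 + u)
sqrt(n(-17, -8) + J((-5 + 7) - 3, -21)) = sqrt((-120 - 10*(-17) + 12*(-8) - 8*(-17)) + (7 - ((-5 + 7) - 3))) = sqrt((-120 + 170 - 96 + 136) + (7 - (2 - 3))) = sqrt(90 + (7 - 1*(-1))) = sqrt(90 + (7 + 1)) = sqrt(90 + 8) = sqrt(98) = 7*sqrt(2)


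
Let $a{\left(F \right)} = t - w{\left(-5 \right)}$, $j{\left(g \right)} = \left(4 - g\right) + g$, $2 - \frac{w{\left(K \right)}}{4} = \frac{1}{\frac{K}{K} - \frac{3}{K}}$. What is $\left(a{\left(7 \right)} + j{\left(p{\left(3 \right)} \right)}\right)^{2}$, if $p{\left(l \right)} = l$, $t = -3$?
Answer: $\frac{81}{4} \approx 20.25$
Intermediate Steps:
$w{\left(K \right)} = 8 - \frac{4}{1 - \frac{3}{K}}$ ($w{\left(K \right)} = 8 - \frac{4}{\frac{K}{K} - \frac{3}{K}} = 8 - \frac{4}{1 - \frac{3}{K}}$)
$j{\left(g \right)} = 4$
$a{\left(F \right)} = - \frac{17}{2}$ ($a{\left(F \right)} = -3 - \frac{4 \left(-6 - 5\right)}{-3 - 5} = -3 - 4 \frac{1}{-8} \left(-11\right) = -3 - 4 \left(- \frac{1}{8}\right) \left(-11\right) = -3 - \frac{11}{2} = - \frac{17}{2}$)
$\left(a{\left(7 \right)} + j{\left(p{\left(3 \right)} \right)}\right)^{2} = \left(- \frac{17}{2} + 4\right)^{2} = \left(- \frac{9}{2}\right)^{2} = \frac{81}{4}$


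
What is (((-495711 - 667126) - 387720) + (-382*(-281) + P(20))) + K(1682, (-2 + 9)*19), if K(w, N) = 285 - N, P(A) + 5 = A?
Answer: -1443048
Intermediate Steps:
P(A) = -5 + A
(((-495711 - 667126) - 387720) + (-382*(-281) + P(20))) + K(1682, (-2 + 9)*19) = (((-495711 - 667126) - 387720) + (-382*(-281) + (-5 + 20))) + (285 - (-2 + 9)*19) = ((-1162837 - 387720) + (107342 + 15)) + (285 - 7*19) = (-1550557 + 107357) + (285 - 1*133) = -1443200 + (285 - 133) = -1443200 + 152 = -1443048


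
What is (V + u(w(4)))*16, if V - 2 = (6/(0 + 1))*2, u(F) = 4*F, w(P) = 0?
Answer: 224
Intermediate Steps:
V = 14 (V = 2 + (6/(0 + 1))*2 = 2 + (6/1)*2 = 2 + (1*6)*2 = 2 + 6*2 = 2 + 12 = 14)
(V + u(w(4)))*16 = (14 + 4*0)*16 = (14 + 0)*16 = 14*16 = 224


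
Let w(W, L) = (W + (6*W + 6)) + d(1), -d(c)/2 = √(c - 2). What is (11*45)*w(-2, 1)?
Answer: -3960 - 990*I ≈ -3960.0 - 990.0*I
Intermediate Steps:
d(c) = -2*√(-2 + c) (d(c) = -2*√(c - 2) = -2*√(-2 + c))
w(W, L) = 6 - 2*I + 7*W (w(W, L) = (W + (6*W + 6)) - 2*√(-2 + 1) = (W + (6 + 6*W)) - 2*I = (6 + 7*W) - 2*I = 6 - 2*I + 7*W)
(11*45)*w(-2, 1) = (11*45)*(6 - 2*I + 7*(-2)) = 495*(6 - 2*I - 14) = 495*(-8 - 2*I) = -3960 - 990*I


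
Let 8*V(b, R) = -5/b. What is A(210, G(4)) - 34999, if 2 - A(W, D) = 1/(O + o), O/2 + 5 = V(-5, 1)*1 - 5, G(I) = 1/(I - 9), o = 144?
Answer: -17393513/497 ≈ -34997.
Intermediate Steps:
V(b, R) = -5/(8*b) (V(b, R) = (-5/b)/8 = -5/(8*b))
G(I) = 1/(-9 + I)
O = -79/4 (O = -10 + 2*(-5/8/(-5)*1 - 5) = -10 + 2*(-5/8*(-⅕)*1 - 5) = -10 + 2*((⅛)*1 - 5) = -10 + 2*(⅛ - 5) = -10 + 2*(-39/8) = -10 - 39/4 = -79/4 ≈ -19.750)
A(W, D) = 990/497 (A(W, D) = 2 - 1/(-79/4 + 144) = 2 - 1/497/4 = 2 - 1*4/497 = 2 - 4/497 = 990/497)
A(210, G(4)) - 34999 = 990/497 - 34999 = -17393513/497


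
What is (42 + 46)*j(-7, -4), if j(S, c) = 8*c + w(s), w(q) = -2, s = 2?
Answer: -2992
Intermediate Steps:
j(S, c) = -2 + 8*c (j(S, c) = 8*c - 2 = -2 + 8*c)
(42 + 46)*j(-7, -4) = (42 + 46)*(-2 + 8*(-4)) = 88*(-2 - 32) = 88*(-34) = -2992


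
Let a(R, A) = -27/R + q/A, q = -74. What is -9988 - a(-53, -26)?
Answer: -6884044/689 ≈ -9991.4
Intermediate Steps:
a(R, A) = -74/A - 27/R (a(R, A) = -27/R - 74/A = -74/A - 27/R)
-9988 - a(-53, -26) = -9988 - (-74/(-26) - 27/(-53)) = -9988 - (-74*(-1/26) - 27*(-1/53)) = -9988 - (37/13 + 27/53) = -9988 - 1*2312/689 = -9988 - 2312/689 = -6884044/689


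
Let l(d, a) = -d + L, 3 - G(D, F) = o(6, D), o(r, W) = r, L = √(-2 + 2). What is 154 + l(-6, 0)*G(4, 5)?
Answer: 136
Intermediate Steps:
L = 0 (L = √0 = 0)
G(D, F) = -3 (G(D, F) = 3 - 1*6 = 3 - 6 = -3)
l(d, a) = -d (l(d, a) = -d + 0 = -d)
154 + l(-6, 0)*G(4, 5) = 154 - 1*(-6)*(-3) = 154 + 6*(-3) = 154 - 18 = 136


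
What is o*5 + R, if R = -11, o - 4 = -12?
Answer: -51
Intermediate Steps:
o = -8 (o = 4 - 12 = -8)
o*5 + R = -8*5 - 11 = -40 - 11 = -51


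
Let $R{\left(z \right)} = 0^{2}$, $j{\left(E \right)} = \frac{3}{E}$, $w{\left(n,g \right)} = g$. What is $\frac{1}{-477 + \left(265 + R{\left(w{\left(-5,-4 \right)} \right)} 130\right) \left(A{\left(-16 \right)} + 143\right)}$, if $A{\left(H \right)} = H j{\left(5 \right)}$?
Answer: $\frac{1}{34874} \approx 2.8675 \cdot 10^{-5}$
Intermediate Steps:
$R{\left(z \right)} = 0$
$A{\left(H \right)} = \frac{3 H}{5}$ ($A{\left(H \right)} = H \frac{3}{5} = \frac{3 H}{5}$)
$\frac{1}{-477 + \left(265 + R{\left(w{\left(-5,-4 \right)} \right)} 130\right) \left(A{\left(-16 \right)} + 143\right)} = \frac{1}{-477 + \left(265 + 0 \cdot 130\right) \left(\frac{3}{5} \left(-16\right) + 143\right)} = \frac{1}{-477 + \left(265 + 0\right) \left(- \frac{48}{5} + 143\right)} = \frac{1}{-477 + 265 \cdot \frac{667}{5}} = \frac{1}{-477 + 35351} = \frac{1}{34874}$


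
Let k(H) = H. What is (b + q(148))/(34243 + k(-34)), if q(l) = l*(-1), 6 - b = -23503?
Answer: 7787/11403 ≈ 0.68289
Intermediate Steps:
b = 23509 (b = 6 - 1*(-23503) = 6 + 23503 = 23509)
q(l) = -l
(b + q(148))/(34243 + k(-34)) = (23509 - 1*148)/(34243 - 34) = (23509 - 148)/34209 = 23361*(1/34209) = 7787/11403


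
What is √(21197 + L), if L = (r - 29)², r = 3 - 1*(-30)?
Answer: 3*√2357 ≈ 145.65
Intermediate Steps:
r = 33 (r = 3 + 30 = 33)
L = 16 (L = (33 - 29)² = 4² = 16)
√(21197 + L) = √(21197 + 16) = √21213 = 3*√2357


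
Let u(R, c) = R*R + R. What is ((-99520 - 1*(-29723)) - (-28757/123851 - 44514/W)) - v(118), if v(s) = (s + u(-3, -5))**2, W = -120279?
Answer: -422932168460476/4965558143 ≈ -85173.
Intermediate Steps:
u(R, c) = R + R**2 (u(R, c) = R**2 + R = R + R**2)
v(s) = (6 + s)**2 (v(s) = (s - 3*(1 - 3))**2 = (s - 3*(-2))**2 = (s + 6)**2 = (6 + s)**2)
((-99520 - 1*(-29723)) - (-28757/123851 - 44514/W)) - v(118) = ((-99520 - 1*(-29723)) - (-28757/123851 - 44514/(-120279))) - (6 + 118)**2 = ((-99520 + 29723) - (-28757*1/123851 - 44514*(-1/120279))) - 1*124**2 = (-69797 - (-28757/123851 + 14838/40093)) - 1*15376 = (-69797 - 1*684746737/4965558143) - 15376 = (-69797 - 684746737/4965558143) - 15376 = -346581746453708/4965558143 - 15376 = -422932168460476/4965558143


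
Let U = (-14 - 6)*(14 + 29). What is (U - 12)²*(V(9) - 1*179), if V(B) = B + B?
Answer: -122421824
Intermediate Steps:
V(B) = 2*B
U = -860 (U = -20*43 = -860)
(U - 12)²*(V(9) - 1*179) = (-860 - 12)²*(2*9 - 1*179) = (-872)²*(18 - 179) = 760384*(-161) = -122421824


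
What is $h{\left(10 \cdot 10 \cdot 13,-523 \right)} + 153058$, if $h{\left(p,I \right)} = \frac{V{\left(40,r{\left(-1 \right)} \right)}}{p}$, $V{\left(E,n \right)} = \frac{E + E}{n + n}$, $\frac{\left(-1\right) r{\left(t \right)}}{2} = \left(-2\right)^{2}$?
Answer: $\frac{39795079}{260} \approx 1.5306 \cdot 10^{5}$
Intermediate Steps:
$r{\left(t \right)} = -8$ ($r{\left(t \right)} = - 2 \left(-2\right)^{2} = \left(-2\right) 4 = -8$)
$V{\left(E,n \right)} = \frac{E}{n}$ ($V{\left(E,n \right)} = \frac{2 E}{2 n} = 2 E \frac{1}{2 n} = \frac{E}{n}$)
$h{\left(p,I \right)} = - \frac{5}{p}$ ($h{\left(p,I \right)} = \frac{40 \frac{1}{-8}}{p} = \frac{40 \left(- \frac{1}{8}\right)}{p} = - \frac{5}{p}$)
$h{\left(10 \cdot 10 \cdot 13,-523 \right)} + 153058 = - \frac{5}{10 \cdot 10 \cdot 13} + 153058 = - \frac{5}{100 \cdot 13} + 153058 = - \frac{5}{1300} + 153058 = \left(-5\right) \frac{1}{1300} + 153058 = - \frac{1}{260} + 153058 = \frac{39795079}{260}$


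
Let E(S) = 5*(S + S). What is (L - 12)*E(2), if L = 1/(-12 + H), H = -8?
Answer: -241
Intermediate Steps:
L = -1/20 (L = 1/(-12 - 8) = 1/(-20) = -1/20 ≈ -0.050000)
E(S) = 10*S (E(S) = 5*(2*S) = 10*S)
(L - 12)*E(2) = (-1/20 - 12)*(10*2) = -241/20*20 = -241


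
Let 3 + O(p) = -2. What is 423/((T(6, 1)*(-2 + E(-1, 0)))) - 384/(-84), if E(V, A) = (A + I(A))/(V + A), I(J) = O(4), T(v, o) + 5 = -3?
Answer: -731/56 ≈ -13.054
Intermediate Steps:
O(p) = -5 (O(p) = -3 - 2 = -5)
T(v, o) = -8 (T(v, o) = -5 - 3 = -8)
I(J) = -5
E(V, A) = (-5 + A)/(A + V) (E(V, A) = (A - 5)/(V + A) = (-5 + A)/(A + V))
423/((T(6, 1)*(-2 + E(-1, 0)))) - 384/(-84) = 423/((-8*(-2 + (-5 + 0)/(0 - 1)))) - 384/(-84) = 423/((-8*(-2 - 5/(-1)))) - 384*(-1/84) = 423/((-8*(-2 - 1*(-5)))) + 32/7 = 423/((-8*(-2 + 5))) + 32/7 = 423/((-8*3)) + 32/7 = 423/(-24) + 32/7 = 423*(-1/24) + 32/7 = -141/8 + 32/7 = -731/56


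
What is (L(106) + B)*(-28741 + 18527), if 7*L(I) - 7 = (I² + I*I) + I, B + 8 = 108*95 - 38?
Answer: -960963762/7 ≈ -1.3728e+8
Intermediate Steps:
B = 10214 (B = -8 + (108*95 - 38) = -8 + (10260 - 38) = -8 + 10222 = 10214)
L(I) = 1 + I/7 + 2*I²/7 (L(I) = 1 + ((I² + I*I) + I)/7 = 1 + ((I² + I²) + I)/7 = 1 + (2*I² + I)/7 = 1 + (I + 2*I²)/7 = 1 + (I/7 + 2*I²/7) = 1 + I/7 + 2*I²/7)
(L(106) + B)*(-28741 + 18527) = ((1 + (⅐)*106 + (2/7)*106²) + 10214)*(-28741 + 18527) = ((1 + 106/7 + (2/7)*11236) + 10214)*(-10214) = ((1 + 106/7 + 22472/7) + 10214)*(-10214) = (22585/7 + 10214)*(-10214) = (94083/7)*(-10214) = -960963762/7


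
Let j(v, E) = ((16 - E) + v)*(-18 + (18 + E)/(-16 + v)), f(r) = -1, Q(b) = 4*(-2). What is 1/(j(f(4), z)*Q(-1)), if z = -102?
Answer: 17/207792 ≈ 8.1813e-5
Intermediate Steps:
Q(b) = -8
j(v, E) = (-18 + (18 + E)/(-16 + v))*(16 + v - E) (j(v, E) = (16 + v - E)*(-18 + (18 + E)/(-16 + v)) = (-18 + (18 + E)/(-16 + v))*(16 + v - E))
1/(j(f(4), z)*Q(-1)) = 1/(((4896 - 1*(-102)**2 - 290*(-102) - 18*(-1)**2 + 18*(-1) + 19*(-102)*(-1))/(-16 - 1))*(-8)) = 1/(((4896 - 1*10404 + 29580 - 18*1 - 18 + 1938)/(-17))*(-8)) = 1/(-(4896 - 10404 + 29580 - 18 - 18 + 1938)/17*(-8)) = 1/(-1/17*25974*(-8)) = 1/(-25974/17*(-8)) = 1/(207792/17) = 17/207792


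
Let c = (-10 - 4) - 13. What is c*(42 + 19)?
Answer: -1647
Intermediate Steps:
c = -27 (c = -14 - 13 = -27)
c*(42 + 19) = -27*(42 + 19) = -27*61 = -1647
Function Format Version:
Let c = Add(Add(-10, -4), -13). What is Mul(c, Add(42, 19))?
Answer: -1647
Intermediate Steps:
c = -27 (c = Add(-14, -13) = -27)
Mul(c, Add(42, 19)) = Mul(-27, Add(42, 19)) = Mul(-27, 61) = -1647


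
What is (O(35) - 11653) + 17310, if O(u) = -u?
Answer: 5622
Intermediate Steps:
(O(35) - 11653) + 17310 = (-1*35 - 11653) + 17310 = (-35 - 11653) + 17310 = -11688 + 17310 = 5622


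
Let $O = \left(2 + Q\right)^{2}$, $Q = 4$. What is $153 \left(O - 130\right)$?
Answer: $-14382$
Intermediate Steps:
$O = 36$ ($O = \left(2 + 4\right)^{2} = 6^{2} = 36$)
$153 \left(O - 130\right) = 153 \left(36 - 130\right) = 153 \left(-94\right) = -14382$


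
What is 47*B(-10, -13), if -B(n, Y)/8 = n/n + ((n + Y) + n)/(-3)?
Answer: -4512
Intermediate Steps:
B(n, Y) = -8 + 8*Y/3 + 16*n/3 (B(n, Y) = -8*(n/n + ((n + Y) + n)/(-3)) = -8*(1 + ((Y + n) + n)*(-1/3)) = -8*(1 + (Y + 2*n)*(-1/3)) = -8*(1 + (-2*n/3 - Y/3)) = -8*(1 - 2*n/3 - Y/3) = -8 + 8*Y/3 + 16*n/3)
47*B(-10, -13) = 47*(-8 + (8/3)*(-13) + (16/3)*(-10)) = 47*(-8 - 104/3 - 160/3) = 47*(-96) = -4512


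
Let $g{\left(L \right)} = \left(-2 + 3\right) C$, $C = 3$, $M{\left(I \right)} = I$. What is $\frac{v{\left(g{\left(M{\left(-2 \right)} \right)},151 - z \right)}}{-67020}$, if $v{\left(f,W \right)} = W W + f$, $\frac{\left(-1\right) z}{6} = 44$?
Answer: $- \frac{43057}{16755} \approx -2.5698$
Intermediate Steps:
$z = -264$ ($z = \left(-6\right) 44 = -264$)
$g{\left(L \right)} = 3$ ($g{\left(L \right)} = \left(-2 + 3\right) 3 = 1 \cdot 3 = 3$)
$v{\left(f,W \right)} = f + W^{2}$ ($v{\left(f,W \right)} = W^{2} + f = f + W^{2}$)
$\frac{v{\left(g{\left(M{\left(-2 \right)} \right)},151 - z \right)}}{-67020} = \frac{3 + \left(151 - -264\right)^{2}}{-67020} = \left(3 + \left(151 + 264\right)^{2}\right) \left(- \frac{1}{67020}\right) = \left(3 + 415^{2}\right) \left(- \frac{1}{67020}\right) = \left(3 + 172225\right) \left(- \frac{1}{67020}\right) = 172228 \left(- \frac{1}{67020}\right) = - \frac{43057}{16755}$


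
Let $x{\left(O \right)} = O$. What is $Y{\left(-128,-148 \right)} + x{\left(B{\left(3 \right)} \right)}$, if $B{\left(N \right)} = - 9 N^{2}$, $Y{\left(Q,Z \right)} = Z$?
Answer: $-229$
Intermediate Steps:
$Y{\left(-128,-148 \right)} + x{\left(B{\left(3 \right)} \right)} = -148 - 9 \cdot 3^{2} = -148 - 81 = -229$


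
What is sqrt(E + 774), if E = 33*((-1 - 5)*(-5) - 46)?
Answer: sqrt(246) ≈ 15.684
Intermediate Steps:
E = -528 (E = 33*(-6*(-5) - 46) = 33*(30 - 46) = 33*(-16) = -528)
sqrt(E + 774) = sqrt(-528 + 774) = sqrt(246)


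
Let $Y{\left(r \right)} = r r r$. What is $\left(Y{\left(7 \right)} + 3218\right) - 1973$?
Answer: $1588$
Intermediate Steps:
$Y{\left(r \right)} = r^{3}$ ($Y{\left(r \right)} = r r^{2} = r^{3}$)
$\left(Y{\left(7 \right)} + 3218\right) - 1973 = \left(7^{3} + 3218\right) - 1973 = \left(343 + 3218\right) - 1973 = 3561 - 1973 = 1588$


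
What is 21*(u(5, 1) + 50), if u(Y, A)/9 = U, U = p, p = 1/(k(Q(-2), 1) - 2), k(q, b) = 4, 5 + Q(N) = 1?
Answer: 2289/2 ≈ 1144.5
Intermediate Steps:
Q(N) = -4 (Q(N) = -5 + 1 = -4)
p = ½ (p = 1/(4 - 2) = 1/2 = ½ ≈ 0.50000)
U = ½ ≈ 0.50000
u(Y, A) = 9/2 (u(Y, A) = 9*(½) = 9/2)
21*(u(5, 1) + 50) = 21*(9/2 + 50) = 21*(109/2) = 2289/2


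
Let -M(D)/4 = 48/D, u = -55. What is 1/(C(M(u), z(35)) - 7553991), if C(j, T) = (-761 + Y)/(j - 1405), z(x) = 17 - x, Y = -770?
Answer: -77083/582284204048 ≈ -1.3238e-7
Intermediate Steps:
M(D) = -192/D
C(j, T) = -1531/(-1405 + j) (C(j, T) = (-761 - 770)/(j - 1405) = -1531/(-1405 + j))
1/(C(M(u), z(35)) - 7553991) = 1/(-1531/(-1405 - 192/(-55)) - 7553991) = 1/(-1531/(-1405 - 192*(-1/55)) - 7553991) = 1/(-1531/(-1405 + 192/55) - 7553991) = 1/(-1531/(-77083/55) - 7553991) = 1/(-1531*(-55/77083) - 7553991) = 1/(84205/77083 - 7553991) = 1/(-582284204048/77083) = -77083/582284204048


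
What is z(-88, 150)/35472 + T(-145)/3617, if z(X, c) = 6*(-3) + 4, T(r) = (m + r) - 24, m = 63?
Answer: -1905335/64151112 ≈ -0.029701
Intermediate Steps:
T(r) = 39 + r (T(r) = (63 + r) - 24 = 39 + r)
z(X, c) = -14 (z(X, c) = -18 + 4 = -14)
z(-88, 150)/35472 + T(-145)/3617 = -14/35472 + (39 - 145)/3617 = -14*1/35472 - 106*1/3617 = -7/17736 - 106/3617 = -1905335/64151112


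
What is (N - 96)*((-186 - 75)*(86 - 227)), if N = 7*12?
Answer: -441612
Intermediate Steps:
N = 84
(N - 96)*((-186 - 75)*(86 - 227)) = (84 - 96)*((-186 - 75)*(86 - 227)) = -(-3132)*(-141) = -12*36801 = -441612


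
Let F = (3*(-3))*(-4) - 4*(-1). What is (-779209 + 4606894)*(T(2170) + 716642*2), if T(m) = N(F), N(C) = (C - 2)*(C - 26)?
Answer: 5488195995960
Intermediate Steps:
F = 40 (F = -9*(-4) - 1*(-4) = 36 + 4 = 40)
N(C) = (-26 + C)*(-2 + C) (N(C) = (-2 + C)*(-26 + C) = (-26 + C)*(-2 + C))
T(m) = 532 (T(m) = 52 + 40**2 - 28*40 = 52 + 1600 - 1120 = 532)
(-779209 + 4606894)*(T(2170) + 716642*2) = (-779209 + 4606894)*(532 + 716642*2) = 3827685*(532 + 1433284) = 3827685*1433816 = 5488195995960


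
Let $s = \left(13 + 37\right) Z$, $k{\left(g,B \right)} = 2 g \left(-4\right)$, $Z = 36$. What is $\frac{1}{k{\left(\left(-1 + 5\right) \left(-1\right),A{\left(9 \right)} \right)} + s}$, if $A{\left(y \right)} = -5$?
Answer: $\frac{1}{1832} \approx 0.00054585$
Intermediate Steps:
$k{\left(g,B \right)} = - 8 g$
$s = 1800$ ($s = \left(13 + 37\right) 36 = 50 \cdot 36 = 1800$)
$\frac{1}{k{\left(\left(-1 + 5\right) \left(-1\right),A{\left(9 \right)} \right)} + s} = \frac{1}{- 8 \left(-1 + 5\right) \left(-1\right) + 1800} = \frac{1}{- 8 \cdot 4 \left(-1\right) + 1800} = \frac{1}{\left(-8\right) \left(-4\right) + 1800} = \frac{1}{32 + 1800} = \frac{1}{1832}$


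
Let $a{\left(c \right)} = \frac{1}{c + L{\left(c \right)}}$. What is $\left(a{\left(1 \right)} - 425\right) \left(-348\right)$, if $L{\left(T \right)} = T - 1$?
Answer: $147552$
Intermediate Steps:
$L{\left(T \right)} = -1 + T$ ($L{\left(T \right)} = T - 1 = -1 + T$)
$a{\left(c \right)} = \frac{1}{-1 + 2 c}$ ($a{\left(c \right)} = \frac{1}{c + \left(-1 + c\right)} = \frac{1}{-1 + 2 c}$)
$\left(a{\left(1 \right)} - 425\right) \left(-348\right) = \left(\frac{1}{-1 + 2 \cdot 1} - 425\right) \left(-348\right) = \left(\frac{1}{-1 + 2} - 425\right) \left(-348\right) = \left(1^{-1} - 425\right) \left(-348\right) = \left(1 - 425\right) \left(-348\right) = \left(-424\right) \left(-348\right) = 147552$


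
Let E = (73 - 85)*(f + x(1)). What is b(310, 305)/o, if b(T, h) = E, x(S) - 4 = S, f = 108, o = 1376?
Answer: -339/344 ≈ -0.98547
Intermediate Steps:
x(S) = 4 + S
E = -1356 (E = (73 - 85)*(108 + (4 + 1)) = -12*(108 + 5) = -12*113 = -1356)
b(T, h) = -1356
b(310, 305)/o = -1356/1376 = -1356*1/1376 = -339/344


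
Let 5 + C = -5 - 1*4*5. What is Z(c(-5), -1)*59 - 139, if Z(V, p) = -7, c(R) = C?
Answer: -552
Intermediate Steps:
C = -30 (C = -5 + (-5 - 1*4*5) = -5 + (-5 - 4*5) = -5 + (-5 - 20) = -5 - 25 = -30)
c(R) = -30
Z(c(-5), -1)*59 - 139 = -7*59 - 139 = -413 - 139 = -552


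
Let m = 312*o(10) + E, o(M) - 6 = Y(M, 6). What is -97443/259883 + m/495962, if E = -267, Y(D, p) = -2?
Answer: -48073079943/128892092446 ≈ -0.37297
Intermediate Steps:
o(M) = 4 (o(M) = 6 - 2 = 4)
m = 981 (m = 312*4 - 267 = 1248 - 267 = 981)
-97443/259883 + m/495962 = -97443/259883 + 981/495962 = -48073079943/128892092446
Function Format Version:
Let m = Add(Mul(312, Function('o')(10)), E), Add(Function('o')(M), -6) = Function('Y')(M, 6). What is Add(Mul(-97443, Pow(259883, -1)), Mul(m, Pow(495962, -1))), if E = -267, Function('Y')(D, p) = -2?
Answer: Rational(-48073079943, 128892092446) ≈ -0.37297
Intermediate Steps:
Function('o')(M) = 4 (Function('o')(M) = Add(6, -2) = 4)
m = 981 (m = Add(Mul(312, 4), -267) = Add(1248, -267) = 981)
Add(Mul(-97443, Pow(259883, -1)), Mul(m, Pow(495962, -1))) = Add(Mul(-97443, Pow(259883, -1)), Mul(981, Pow(495962, -1))) = Add(Mul(-97443, Rational(1, 259883)), Mul(981, Rational(1, 495962))) = Add(Rational(-97443, 259883), Rational(981, 495962)) = Rational(-48073079943, 128892092446)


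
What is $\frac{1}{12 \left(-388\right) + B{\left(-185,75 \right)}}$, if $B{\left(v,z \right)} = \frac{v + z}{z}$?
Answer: $- \frac{15}{69862} \approx -0.00021471$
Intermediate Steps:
$B{\left(v,z \right)} = \frac{v + z}{z}$
$\frac{1}{12 \left(-388\right) + B{\left(-185,75 \right)}} = \frac{1}{12 \left(-388\right) + \frac{-185 + 75}{75}} = \frac{1}{-4656 + \frac{1}{75} \left(-110\right)} = \frac{1}{-4656 - \frac{22}{15}} = \frac{1}{- \frac{69862}{15}} = - \frac{15}{69862}$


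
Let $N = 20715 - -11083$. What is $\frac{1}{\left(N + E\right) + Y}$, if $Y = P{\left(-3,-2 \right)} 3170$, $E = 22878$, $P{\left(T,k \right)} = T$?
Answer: $\frac{1}{45166} \approx 2.2141 \cdot 10^{-5}$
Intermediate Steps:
$N = 31798$ ($N = 20715 + 11083 = 31798$)
$Y = -9510$ ($Y = \left(-3\right) 3170 = -9510$)
$\frac{1}{\left(N + E\right) + Y} = \frac{1}{\left(31798 + 22878\right) - 9510} = \frac{1}{54676 - 9510} = \frac{1}{45166}$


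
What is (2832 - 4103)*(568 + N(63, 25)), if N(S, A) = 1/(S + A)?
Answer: -63530935/88 ≈ -7.2194e+5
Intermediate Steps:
N(S, A) = 1/(A + S)
(2832 - 4103)*(568 + N(63, 25)) = (2832 - 4103)*(568 + 1/(25 + 63)) = -1271*(568 + 1/88) = -1271*49985/88 = -63530935/88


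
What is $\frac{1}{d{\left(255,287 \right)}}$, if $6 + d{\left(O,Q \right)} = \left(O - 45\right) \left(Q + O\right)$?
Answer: $\frac{1}{113814} \approx 8.7863 \cdot 10^{-6}$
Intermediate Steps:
$d{\left(O,Q \right)} = -6 + \left(-45 + O\right) \left(O + Q\right)$ ($d{\left(O,Q \right)} = -6 + \left(O - 45\right) \left(Q + O\right) = -6 + \left(-45 + O\right) \left(O + Q\right)$)
$\frac{1}{d{\left(255,287 \right)}} = \frac{1}{-6 + 255^{2} - 11475 - 12915 + 255 \cdot 287} = \frac{1}{-6 + 65025 - 11475 - 12915 + 73185} = \frac{1}{113814}$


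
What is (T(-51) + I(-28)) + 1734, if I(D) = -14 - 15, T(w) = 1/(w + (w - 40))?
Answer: 242109/142 ≈ 1705.0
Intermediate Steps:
T(w) = 1/(-40 + 2*w) (T(w) = 1/(w + (-40 + w)) = 1/(-40 + 2*w))
I(D) = -29
(T(-51) + I(-28)) + 1734 = (1/(2*(-20 - 51)) - 29) + 1734 = ((½)/(-71) - 29) + 1734 = ((½)*(-1/71) - 29) + 1734 = (-1/142 - 29) + 1734 = -4119/142 + 1734 = 242109/142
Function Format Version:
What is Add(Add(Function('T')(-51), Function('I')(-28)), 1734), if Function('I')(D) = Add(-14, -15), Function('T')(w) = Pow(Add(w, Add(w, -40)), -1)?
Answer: Rational(242109, 142) ≈ 1705.0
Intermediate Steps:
Function('T')(w) = Pow(Add(-40, Mul(2, w)), -1) (Function('T')(w) = Pow(Add(w, Add(-40, w)), -1) = Pow(Add(-40, Mul(2, w)), -1))
Function('I')(D) = -29
Add(Add(Function('T')(-51), Function('I')(-28)), 1734) = Add(Add(Mul(Rational(1, 2), Pow(Add(-20, -51), -1)), -29), 1734) = Add(Add(Mul(Rational(1, 2), Pow(-71, -1)), -29), 1734) = Add(Add(Mul(Rational(1, 2), Rational(-1, 71)), -29), 1734) = Add(Add(Rational(-1, 142), -29), 1734) = Add(Rational(-4119, 142), 1734) = Rational(242109, 142)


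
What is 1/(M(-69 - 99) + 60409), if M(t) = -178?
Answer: 1/60231 ≈ 1.6603e-5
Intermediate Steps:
1/(M(-69 - 99) + 60409) = 1/(-178 + 60409) = 1/60231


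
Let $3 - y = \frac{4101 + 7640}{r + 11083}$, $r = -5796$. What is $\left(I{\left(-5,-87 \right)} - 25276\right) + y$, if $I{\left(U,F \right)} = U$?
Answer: $- \frac{133656527}{5287} \approx -25280.0$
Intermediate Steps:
$y = \frac{4120}{5287}$ ($y = 3 - \frac{4101 + 7640}{-5796 + 11083} = 3 - \frac{11741}{5287} = \frac{4120}{5287} \approx 0.77927$)
$\left(I{\left(-5,-87 \right)} - 25276\right) + y = \left(-5 - 25276\right) + \frac{4120}{5287} = -25281 + \frac{4120}{5287} = - \frac{133656527}{5287}$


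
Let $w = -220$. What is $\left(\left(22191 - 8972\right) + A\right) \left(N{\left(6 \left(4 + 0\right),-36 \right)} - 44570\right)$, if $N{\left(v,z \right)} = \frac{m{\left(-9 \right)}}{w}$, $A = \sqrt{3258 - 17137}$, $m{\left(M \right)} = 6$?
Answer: $- \frac{64808830957}{110} - \frac{4902703 i \sqrt{13879}}{110} \approx -5.8917 \cdot 10^{8} - 5.2508 \cdot 10^{6} i$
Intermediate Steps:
$A = i \sqrt{13879}$ ($A = \sqrt{-13879} = i \sqrt{13879} \approx 117.81 i$)
$N{\left(v,z \right)} = - \frac{3}{110}$ ($N{\left(v,z \right)} = \frac{6}{-220} = 6 \left(- \frac{1}{220}\right) = - \frac{3}{110}$)
$\left(\left(22191 - 8972\right) + A\right) \left(N{\left(6 \left(4 + 0\right),-36 \right)} - 44570\right) = \left(\left(22191 - 8972\right) + i \sqrt{13879}\right) \left(- \frac{3}{110} - 44570\right) = \left(\left(22191 - 8972\right) + i \sqrt{13879}\right) \left(- \frac{4902703}{110}\right) = \left(13219 + i \sqrt{13879}\right) \left(- \frac{4902703}{110}\right) = - \frac{64808830957}{110} - \frac{4902703 i \sqrt{13879}}{110}$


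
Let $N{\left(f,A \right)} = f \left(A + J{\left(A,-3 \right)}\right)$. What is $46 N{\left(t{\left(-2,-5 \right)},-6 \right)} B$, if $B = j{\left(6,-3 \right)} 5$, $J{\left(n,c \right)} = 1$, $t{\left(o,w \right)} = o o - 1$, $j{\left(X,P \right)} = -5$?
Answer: $17250$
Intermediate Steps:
$t{\left(o,w \right)} = -1 + o^{2}$ ($t{\left(o,w \right)} = o^{2} - 1 = -1 + o^{2}$)
$B = -25$ ($B = \left(-5\right) 5 = -25$)
$N{\left(f,A \right)} = f \left(1 + A\right)$ ($N{\left(f,A \right)} = f \left(A + 1\right) = f \left(1 + A\right)$)
$46 N{\left(t{\left(-2,-5 \right)},-6 \right)} B = 46 \left(-1 + \left(-2\right)^{2}\right) \left(1 - 6\right) \left(-25\right) = 46 \left(-1 + 4\right) \left(-5\right) \left(-25\right) = 46 \cdot 3 \left(-5\right) \left(-25\right) = 46 \left(-15\right) \left(-25\right) = \left(-690\right) \left(-25\right) = 17250$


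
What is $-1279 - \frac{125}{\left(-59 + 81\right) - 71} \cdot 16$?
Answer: $- \frac{60671}{49} \approx -1238.2$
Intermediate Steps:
$-1279 - \frac{125}{\left(-59 + 81\right) - 71} \cdot 16 = -1279 - \frac{125}{22 - 71} \cdot 16 = -1279 - \frac{125}{-49} \cdot 16 = -1279 - 125 \left(- \frac{1}{49}\right) 16 = -1279 - \left(- \frac{125}{49}\right) 16 = -1279 - - \frac{2000}{49} = -1279 + \frac{2000}{49} = - \frac{60671}{49}$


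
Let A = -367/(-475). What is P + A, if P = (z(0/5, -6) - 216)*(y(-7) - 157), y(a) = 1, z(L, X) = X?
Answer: 16450567/475 ≈ 34633.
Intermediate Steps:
A = 367/475 (A = -367*(-1/475) = 367/475 ≈ 0.77263)
P = 34632 (P = (-6 - 216)*(1 - 157) = -222*(-156) = 34632)
P + A = 34632 + 367/475 = 16450567/475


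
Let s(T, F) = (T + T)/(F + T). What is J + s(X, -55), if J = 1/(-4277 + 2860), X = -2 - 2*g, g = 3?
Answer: 22609/89271 ≈ 0.25326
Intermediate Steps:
X = -8 (X = -2 - 2*3 = -2 - 6 = -8)
s(T, F) = 2*T/(F + T) (s(T, F) = (2*T)/(F + T) = 2*T/(F + T))
J = -1/1417 (J = 1/(-1417) = -1/1417 ≈ -0.00070572)
J + s(X, -55) = -1/1417 + 2*(-8)/(-55 - 8) = -1/1417 + 2*(-8)/(-63) = -1/1417 + 2*(-8)*(-1/63) = -1/1417 + 16/63 = 22609/89271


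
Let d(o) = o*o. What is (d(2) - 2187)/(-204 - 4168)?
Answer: 2183/4372 ≈ 0.49931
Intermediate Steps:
d(o) = o²
(d(2) - 2187)/(-204 - 4168) = (2² - 2187)/(-204 - 4168) = (4 - 2187)/(-4372) = -2183*(-1/4372) = 2183/4372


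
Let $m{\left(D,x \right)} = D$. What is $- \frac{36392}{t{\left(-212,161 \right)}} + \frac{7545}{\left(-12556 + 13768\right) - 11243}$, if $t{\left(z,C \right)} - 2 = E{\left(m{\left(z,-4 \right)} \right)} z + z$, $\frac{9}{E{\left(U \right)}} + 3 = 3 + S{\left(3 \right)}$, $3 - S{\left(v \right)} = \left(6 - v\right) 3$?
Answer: $- \frac{91465753}{270837} \approx -337.72$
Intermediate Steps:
$S{\left(v \right)} = -15 + 3 v$ ($S{\left(v \right)} = 3 - \left(6 - v\right) 3 = 3 - \left(18 - 3 v\right) = 3 + \left(-18 + 3 v\right) = -15 + 3 v$)
$E{\left(U \right)} = - \frac{3}{2}$ ($E{\left(U \right)} = \frac{9}{-3 + \left(3 + \left(-15 + 3 \cdot 3\right)\right)} = \frac{9}{-3 + \left(3 + \left(-15 + 9\right)\right)} = \frac{9}{-3 + \left(3 - 6\right)} = \frac{9}{-3 - 3} = \frac{9}{-6} = 9 \left(- \frac{1}{6}\right) = - \frac{3}{2}$)
$t{\left(z,C \right)} = 2 - \frac{z}{2}$ ($t{\left(z,C \right)} = 2 + \left(- \frac{3 z}{2} + z\right) = 2 - \frac{z}{2}$)
$- \frac{36392}{t{\left(-212,161 \right)}} + \frac{7545}{\left(-12556 + 13768\right) - 11243} = - \frac{36392}{2 - -106} + \frac{7545}{\left(-12556 + 13768\right) - 11243} = - \frac{36392}{2 + 106} + \frac{7545}{1212 - 11243} = - \frac{36392}{108} + \frac{7545}{-10031} = \left(-36392\right) \frac{1}{108} + 7545 \left(- \frac{1}{10031}\right) = - \frac{9098}{27} - \frac{7545}{10031} = - \frac{91465753}{270837}$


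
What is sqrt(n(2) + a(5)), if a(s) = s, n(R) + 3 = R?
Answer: 2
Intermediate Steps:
n(R) = -3 + R
sqrt(n(2) + a(5)) = sqrt((-3 + 2) + 5) = sqrt(-1 + 5) = sqrt(4) = 2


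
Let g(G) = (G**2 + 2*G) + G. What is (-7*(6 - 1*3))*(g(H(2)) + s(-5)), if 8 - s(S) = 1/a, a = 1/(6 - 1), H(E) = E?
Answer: -273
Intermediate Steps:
a = 1/5 ≈ 0.20000
g(G) = G**2 + 3*G
s(S) = 3 (s(S) = 8 - 1/1/5 = 8 - 1*5 = 8 - 5 = 3)
(-7*(6 - 1*3))*(g(H(2)) + s(-5)) = (-7*(6 - 1*3))*(2*(3 + 2) + 3) = (-7*(6 - 3))*(2*5 + 3) = (-7*3)*(10 + 3) = -21*13 = -273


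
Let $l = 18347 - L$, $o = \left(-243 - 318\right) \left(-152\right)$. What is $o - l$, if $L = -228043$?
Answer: $-161118$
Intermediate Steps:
$o = 85272$ ($o = \left(-561\right) \left(-152\right) = 85272$)
$l = 246390$ ($l = 18347 - -228043 = 18347 + 228043 = 246390$)
$o - l = 85272 - 246390 = -161118$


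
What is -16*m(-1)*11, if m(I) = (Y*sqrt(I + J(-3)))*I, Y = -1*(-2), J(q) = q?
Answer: 704*I ≈ 704.0*I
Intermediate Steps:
Y = 2
m(I) = 2*I*sqrt(-3 + I) (m(I) = (2*sqrt(I - 3))*I = (2*sqrt(-3 + I))*I = 2*I*sqrt(-3 + I))
-16*m(-1)*11 = -32*(-1)*sqrt(-3 - 1)*11 = -32*(-1)*sqrt(-4)*11 = -32*(-1)*2*I*11 = -(-64)*I*11 = (64*I)*11 = 704*I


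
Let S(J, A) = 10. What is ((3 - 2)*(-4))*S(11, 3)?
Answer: -40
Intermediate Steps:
((3 - 2)*(-4))*S(11, 3) = ((3 - 2)*(-4))*10 = (1*(-4))*10 = -4*10 = -40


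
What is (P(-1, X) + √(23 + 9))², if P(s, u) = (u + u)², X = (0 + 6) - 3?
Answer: 1328 + 288*√2 ≈ 1735.3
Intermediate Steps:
X = 3 (X = 6 - 3 = 3)
P(s, u) = 4*u² (P(s, u) = (2*u)² = 4*u²)
(P(-1, X) + √(23 + 9))² = (4*3² + √(23 + 9))² = (4*9 + √32)² = (36 + 4*√2)²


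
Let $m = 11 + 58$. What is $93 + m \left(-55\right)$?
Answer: $-3702$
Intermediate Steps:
$m = 69$
$93 + m \left(-55\right) = 93 + 69 \left(-55\right) = 93 - 3795 = -3702$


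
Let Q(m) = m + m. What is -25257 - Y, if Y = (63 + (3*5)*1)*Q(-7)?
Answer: -24165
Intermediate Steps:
Q(m) = 2*m
Y = -1092 (Y = (63 + (3*5)*1)*(2*(-7)) = (63 + 15*1)*(-14) = (63 + 15)*(-14) = 78*(-14) = -1092)
-25257 - Y = -25257 - 1*(-1092) = -25257 + 1092 = -24165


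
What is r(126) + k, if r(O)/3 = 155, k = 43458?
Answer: 43923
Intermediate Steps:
r(O) = 465 (r(O) = 3*155 = 465)
r(126) + k = 465 + 43458 = 43923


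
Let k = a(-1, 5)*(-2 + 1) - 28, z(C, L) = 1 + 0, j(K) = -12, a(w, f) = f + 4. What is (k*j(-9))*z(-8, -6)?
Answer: 444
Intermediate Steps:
a(w, f) = 4 + f
z(C, L) = 1
k = -37 (k = (4 + 5)*(-2 + 1) - 28 = 9*(-1) - 28 = -9 - 28 = -37)
(k*j(-9))*z(-8, -6) = -37*(-12)*1 = 444*1 = 444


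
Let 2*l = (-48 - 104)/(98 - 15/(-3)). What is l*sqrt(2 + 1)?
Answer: -76*sqrt(3)/103 ≈ -1.2780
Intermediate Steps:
l = -76/103 (l = ((-48 - 104)/(98 - 15/(-3)))/2 = (-152/(98 - 15*(-1/3)))/2 = (-152/(98 + 5))/2 = (-152/103)/2 = (-152*1/103)/2 = (1/2)*(-152/103) = -76/103 ≈ -0.73786)
l*sqrt(2 + 1) = -76*sqrt(2 + 1)/103 = -76*sqrt(3)/103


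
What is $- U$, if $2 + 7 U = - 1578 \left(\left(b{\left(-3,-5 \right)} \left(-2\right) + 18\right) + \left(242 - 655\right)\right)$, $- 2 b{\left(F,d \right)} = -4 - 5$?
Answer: $- \frac{637510}{7} \approx -91073.0$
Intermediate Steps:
$b{\left(F,d \right)} = \frac{9}{2}$ ($b{\left(F,d \right)} = - \frac{-4 - 5}{2} = \left(- \frac{1}{2}\right) \left(-9\right) = \frac{9}{2}$)
$U = \frac{637510}{7}$ ($U = - \frac{2}{7} + \frac{\left(-1578\right) \left(\left(\frac{9}{2} \left(-2\right) + 18\right) + \left(242 - 655\right)\right)}{7} = - \frac{2}{7} + \frac{\left(-1578\right) \left(\left(-9 + 18\right) - 413\right)}{7} = - \frac{2}{7} + \frac{\left(-1578\right) \left(9 - 413\right)}{7} = - \frac{2}{7} + \frac{\left(-1578\right) \left(-404\right)}{7} = - \frac{2}{7} + \frac{1}{7} \cdot 637512 = - \frac{2}{7} + \frac{637512}{7} = \frac{637510}{7} \approx 91073.0$)
$- U = \left(-1\right) \frac{637510}{7} = - \frac{637510}{7}$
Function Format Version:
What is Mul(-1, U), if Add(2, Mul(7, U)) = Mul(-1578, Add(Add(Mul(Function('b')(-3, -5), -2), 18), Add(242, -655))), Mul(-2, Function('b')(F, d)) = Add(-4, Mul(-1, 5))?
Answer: Rational(-637510, 7) ≈ -91073.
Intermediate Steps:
Function('b')(F, d) = Rational(9, 2) (Function('b')(F, d) = Mul(Rational(-1, 2), Add(-4, Mul(-1, 5))) = Mul(Rational(-1, 2), Add(-4, -5)) = Mul(Rational(-1, 2), -9) = Rational(9, 2))
U = Rational(637510, 7) (U = Add(Rational(-2, 7), Mul(Rational(1, 7), Mul(-1578, Add(Add(Mul(Rational(9, 2), -2), 18), Add(242, -655))))) = Add(Rational(-2, 7), Mul(Rational(1, 7), Mul(-1578, Add(Add(-9, 18), -413)))) = Add(Rational(-2, 7), Mul(Rational(1, 7), Mul(-1578, Add(9, -413)))) = Add(Rational(-2, 7), Mul(Rational(1, 7), Mul(-1578, -404))) = Add(Rational(-2, 7), Mul(Rational(1, 7), 637512)) = Add(Rational(-2, 7), Rational(637512, 7)) = Rational(637510, 7) ≈ 91073.)
Mul(-1, U) = Mul(-1, Rational(637510, 7)) = Rational(-637510, 7)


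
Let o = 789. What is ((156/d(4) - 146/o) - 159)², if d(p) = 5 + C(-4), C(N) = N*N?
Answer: 702497098801/30503529 ≈ 23030.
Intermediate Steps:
C(N) = N²
d(p) = 21 (d(p) = 5 + (-4)² = 5 + 16 = 21)
((156/d(4) - 146/o) - 159)² = ((156/21 - 146/789) - 159)² = ((156*(1/21) - 146*1/789) - 159)² = ((52/7 - 146/789) - 159)² = (40006/5523 - 159)² = (-838151/5523)² = 702497098801/30503529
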